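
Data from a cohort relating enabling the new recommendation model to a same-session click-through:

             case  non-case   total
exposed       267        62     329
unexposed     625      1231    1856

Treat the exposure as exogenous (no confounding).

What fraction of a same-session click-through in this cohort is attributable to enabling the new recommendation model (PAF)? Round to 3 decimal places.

PAF ≈ 0.175

p₁ = P(outcome | exposed) = 267/329 = 0.81155
p₀ = P(outcome | unexposed) = 625/1856 = 0.33675
Exposure prevalence π = 329/2185 = 0.15057; overall risk P(Y=1) = 0.40824.
Under exogeneity, PAF = [P(Y=1) − p₀]/P(Y=1).
PAF = (0.40824 − 0.33675) / 0.40824 ≈ 0.1751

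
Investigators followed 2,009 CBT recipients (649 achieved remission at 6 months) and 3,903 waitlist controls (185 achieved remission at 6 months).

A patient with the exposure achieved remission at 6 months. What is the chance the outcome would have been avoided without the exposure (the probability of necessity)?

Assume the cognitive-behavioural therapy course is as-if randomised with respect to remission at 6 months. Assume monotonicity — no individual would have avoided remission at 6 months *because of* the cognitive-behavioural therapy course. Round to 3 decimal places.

p₁ = P(outcome | exposed) = 649/2009 = 0.32305
p₀ = P(outcome | unexposed) = 185/3903 = 0.047399
Under exogeneity and monotonicity, PN = (p₁ − p₀) / p₁.
PN = (0.32305 − 0.047399) / 0.32305 = 0.27565 / 0.32305 ≈ 0.8533

PN ≈ 0.853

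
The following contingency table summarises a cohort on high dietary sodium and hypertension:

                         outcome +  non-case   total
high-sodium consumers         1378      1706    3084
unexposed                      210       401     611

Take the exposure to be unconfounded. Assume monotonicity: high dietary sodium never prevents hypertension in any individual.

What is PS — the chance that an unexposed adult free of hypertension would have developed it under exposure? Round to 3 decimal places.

p₁ = P(outcome | exposed) = 1378/3084 = 0.44682
p₀ = P(outcome | unexposed) = 210/611 = 0.3437
Under exogeneity and monotonicity, PS = (p₁ − p₀) / (1 − p₀).
PS = (0.44682 − 0.3437) / (1 − 0.3437) = 0.10312 / 0.6563 ≈ 0.1571

PS ≈ 0.157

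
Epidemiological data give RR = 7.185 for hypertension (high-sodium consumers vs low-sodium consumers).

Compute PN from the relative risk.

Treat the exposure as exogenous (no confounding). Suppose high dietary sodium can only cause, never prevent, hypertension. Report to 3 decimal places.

Under exogeneity and monotonicity, PN = (RR − 1) / RR = 1 − 1/RR.
PN = (7.185 − 1) / 7.185 = 6.185 / 7.185 ≈ 0.8608

PN ≈ 0.861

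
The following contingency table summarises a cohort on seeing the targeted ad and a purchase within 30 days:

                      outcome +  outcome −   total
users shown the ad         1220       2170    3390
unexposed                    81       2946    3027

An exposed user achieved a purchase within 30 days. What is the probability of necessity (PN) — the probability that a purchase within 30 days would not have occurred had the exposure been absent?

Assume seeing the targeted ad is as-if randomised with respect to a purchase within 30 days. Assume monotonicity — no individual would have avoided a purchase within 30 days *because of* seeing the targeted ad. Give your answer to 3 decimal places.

p₁ = P(outcome | exposed) = 1220/3390 = 0.35988
p₀ = P(outcome | unexposed) = 81/3027 = 0.026759
Under exogeneity and monotonicity, PN = (p₁ − p₀)/p₁.
PN = (0.35988 − 0.026759) / 0.35988 ≈ 0.9256

PN ≈ 0.926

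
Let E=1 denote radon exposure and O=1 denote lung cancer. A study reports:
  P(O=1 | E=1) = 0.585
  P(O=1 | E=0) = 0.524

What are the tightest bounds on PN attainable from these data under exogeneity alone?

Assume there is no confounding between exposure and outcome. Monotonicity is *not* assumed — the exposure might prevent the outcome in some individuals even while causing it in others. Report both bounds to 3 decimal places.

Let p₁ = 0.585, p₀ = 0.524.
Under exogeneity alone the bounds on PN are max{0,(p₁−p₀)/p₁} ≤ PN ≤ min{1,(1−p₀)/p₁}.
  lower = (p₁ − p₀)/p₁ = 0.061 / 0.585 ≈ 0.1043
  upper = min{1, (1 − p₀)/p₁} = 0.476 / 0.585 ≈ 0.8137

0.104 ≤ PN ≤ 0.814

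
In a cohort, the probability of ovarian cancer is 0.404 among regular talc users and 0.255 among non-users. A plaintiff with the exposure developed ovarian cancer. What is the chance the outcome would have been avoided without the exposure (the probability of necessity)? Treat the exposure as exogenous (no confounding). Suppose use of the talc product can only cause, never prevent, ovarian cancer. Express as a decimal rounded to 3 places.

PN ≈ 0.369

Let p₁ = 0.404, p₀ = 0.255.
Under exogeneity and monotonicity, PN = (p₁ − p₀) / p₁.
PN = (0.404 − 0.255) / 0.404 = 0.149 / 0.404 ≈ 0.3688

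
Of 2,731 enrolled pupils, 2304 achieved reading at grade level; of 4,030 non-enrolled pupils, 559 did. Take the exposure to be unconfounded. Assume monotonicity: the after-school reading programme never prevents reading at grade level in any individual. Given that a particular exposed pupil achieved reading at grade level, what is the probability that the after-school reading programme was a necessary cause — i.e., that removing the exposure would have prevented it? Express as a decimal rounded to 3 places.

p₁ = P(outcome | exposed) = 2304/2731 = 0.84365
p₀ = P(outcome | unexposed) = 559/4030 = 0.13871
Under exogeneity and monotonicity, PN = (p₁ − p₀) / p₁.
PN = (0.84365 − 0.13871) / 0.84365 = 0.70494 / 0.84365 ≈ 0.8356

PN ≈ 0.836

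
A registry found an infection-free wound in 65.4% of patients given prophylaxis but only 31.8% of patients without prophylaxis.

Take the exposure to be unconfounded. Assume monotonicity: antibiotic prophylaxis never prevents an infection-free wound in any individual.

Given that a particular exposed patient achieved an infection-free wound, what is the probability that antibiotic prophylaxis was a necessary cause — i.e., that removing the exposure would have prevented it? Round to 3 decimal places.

PN ≈ 0.514

p₁ = 0.654, p₀ = 0.318.
Under exogeneity and monotonicity, PN = (p₁ − p₀) / p₁.
PN = (0.654 − 0.318) / 0.654 = 0.336 / 0.654 ≈ 0.5138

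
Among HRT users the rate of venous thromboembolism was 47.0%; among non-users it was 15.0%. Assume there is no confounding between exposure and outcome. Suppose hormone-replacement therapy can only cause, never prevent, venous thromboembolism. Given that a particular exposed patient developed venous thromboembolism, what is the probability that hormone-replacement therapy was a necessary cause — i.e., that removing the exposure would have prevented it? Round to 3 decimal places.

p₁ = 0.47, p₀ = 0.15.
Under exogeneity and monotonicity, PN = (p₁ − p₀) / p₁.
PN = (0.47 − 0.15) / 0.47 = 0.32 / 0.47 ≈ 0.6809

PN ≈ 0.681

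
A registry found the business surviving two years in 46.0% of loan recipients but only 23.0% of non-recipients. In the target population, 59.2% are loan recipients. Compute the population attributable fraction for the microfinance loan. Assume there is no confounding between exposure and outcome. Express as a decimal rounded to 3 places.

PAF ≈ 0.372

p₁ = 0.46, p₀ = 0.23.
Overall risk P(Y=1) = π·p₁ + (1−π)·p₀ = 0.592×0.46 + 0.408×0.23 = 0.36616.
Under exogeneity, PAF = [P(Y=1) − p₀] / P(Y=1).
PAF = (0.36616 − 0.23) / 0.36616 ≈ 0.3719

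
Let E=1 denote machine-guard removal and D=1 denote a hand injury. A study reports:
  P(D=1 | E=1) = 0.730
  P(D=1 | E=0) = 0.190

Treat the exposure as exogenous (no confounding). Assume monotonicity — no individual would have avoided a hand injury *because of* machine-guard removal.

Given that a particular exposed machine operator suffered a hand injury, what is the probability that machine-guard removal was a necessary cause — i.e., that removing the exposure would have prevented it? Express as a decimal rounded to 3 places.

Let p₁ = 0.73, p₀ = 0.19.
Under exogeneity and monotonicity, PN = (p₁ − p₀) / p₁.
PN = (0.73 − 0.19) / 0.73 = 0.54 / 0.73 ≈ 0.7397

PN ≈ 0.740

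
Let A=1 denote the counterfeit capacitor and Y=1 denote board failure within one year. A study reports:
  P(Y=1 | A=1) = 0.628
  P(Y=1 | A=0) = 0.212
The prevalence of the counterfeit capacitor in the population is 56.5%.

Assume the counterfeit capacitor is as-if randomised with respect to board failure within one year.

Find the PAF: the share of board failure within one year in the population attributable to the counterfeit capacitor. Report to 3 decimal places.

PAF ≈ 0.526

Let p₁ = 0.628, p₀ = 0.212.
Overall risk P(Y=1) = π·p₁ + (1−π)·p₀ = 0.565×0.628 + 0.435×0.212 = 0.44704.
Under exogeneity, PAF = [P(Y=1) − p₀] / P(Y=1).
PAF = (0.44704 − 0.212) / 0.44704 ≈ 0.5258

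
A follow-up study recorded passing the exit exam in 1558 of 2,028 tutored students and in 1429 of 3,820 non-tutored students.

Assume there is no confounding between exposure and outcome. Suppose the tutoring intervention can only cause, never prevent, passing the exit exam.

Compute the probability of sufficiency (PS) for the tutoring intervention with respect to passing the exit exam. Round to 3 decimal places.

PS ≈ 0.630

p₁ = P(outcome | exposed) = 1558/2028 = 0.76824
p₀ = P(outcome | unexposed) = 1429/3820 = 0.37408
Under exogeneity and monotonicity, PS = (p₁ − p₀) / (1 − p₀).
PS = (0.76824 − 0.37408) / (1 − 0.37408) = 0.39416 / 0.62592 ≈ 0.6297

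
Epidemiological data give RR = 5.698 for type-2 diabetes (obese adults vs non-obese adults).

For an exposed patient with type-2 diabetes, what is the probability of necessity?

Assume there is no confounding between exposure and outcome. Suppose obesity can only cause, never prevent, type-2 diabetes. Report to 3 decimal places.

PN ≈ 0.824

Under exogeneity and monotonicity, PN = (RR − 1) / RR = 1 − 1/RR.
PN = (5.698 − 1) / 5.698 = 4.698 / 5.698 ≈ 0.8245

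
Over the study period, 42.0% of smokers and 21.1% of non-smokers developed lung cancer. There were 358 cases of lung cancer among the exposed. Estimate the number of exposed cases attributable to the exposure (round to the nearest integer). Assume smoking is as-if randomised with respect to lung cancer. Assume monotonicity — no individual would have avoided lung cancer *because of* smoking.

about 178 cases

p₁ = 0.42, p₀ = 0.211.
PN = (p₁ − p₀)/p₁ = (0.42 − 0.211) / 0.42 ≈ 0.49762.
Attributable cases ≈ PN × (exposed cases) = 0.49762 × 358 ≈ 178.15.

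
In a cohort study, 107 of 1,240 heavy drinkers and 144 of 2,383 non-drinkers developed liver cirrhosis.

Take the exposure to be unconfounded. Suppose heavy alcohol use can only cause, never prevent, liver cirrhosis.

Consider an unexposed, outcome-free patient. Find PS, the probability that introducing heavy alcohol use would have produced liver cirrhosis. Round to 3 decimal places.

PS ≈ 0.028

p₁ = P(outcome | exposed) = 107/1240 = 0.08629
p₀ = P(outcome | unexposed) = 144/2383 = 0.060428
Under exogeneity and monotonicity, PS = (p₁ − p₀) / (1 − p₀).
PS = (0.08629 − 0.060428) / (1 − 0.060428) = 0.025862 / 0.93957 ≈ 0.0275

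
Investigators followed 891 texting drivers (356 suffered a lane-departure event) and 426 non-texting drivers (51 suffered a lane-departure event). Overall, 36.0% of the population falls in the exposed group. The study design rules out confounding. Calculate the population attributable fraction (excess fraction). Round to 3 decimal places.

p₁ = P(outcome | exposed) = 356/891 = 0.39955
p₀ = P(outcome | unexposed) = 51/426 = 0.11972
Overall risk P(Y=1) = π·p₁ + (1−π)·p₀ = 0.36×0.39955 + 0.64×0.11972 = 0.22046.
Under exogeneity, PAF = [P(Y=1) − p₀] / P(Y=1).
PAF = (0.22046 − 0.11972) / 0.22046 ≈ 0.4570

PAF ≈ 0.457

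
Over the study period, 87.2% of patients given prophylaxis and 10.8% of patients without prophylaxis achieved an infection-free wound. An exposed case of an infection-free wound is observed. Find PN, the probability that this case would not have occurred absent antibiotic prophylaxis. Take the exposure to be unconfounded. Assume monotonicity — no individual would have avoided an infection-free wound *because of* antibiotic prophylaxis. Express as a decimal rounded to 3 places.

PN ≈ 0.876

p₁ = 0.872, p₀ = 0.108.
Under exogeneity and monotonicity, PN = (p₁ − p₀) / p₁.
PN = (0.872 − 0.108) / 0.872 = 0.764 / 0.872 ≈ 0.8761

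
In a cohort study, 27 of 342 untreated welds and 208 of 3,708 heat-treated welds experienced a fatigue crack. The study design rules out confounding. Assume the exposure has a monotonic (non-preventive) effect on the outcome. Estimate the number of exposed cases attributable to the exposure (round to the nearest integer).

about 8 cases

p₁ = P(outcome | exposed) = 27/342 = 0.078947
p₀ = P(outcome | unexposed) = 208/3708 = 0.056095
PN = (p₁ − p₀)/p₁ = (0.078947 − 0.056095) / 0.078947 ≈ 0.28946.
Attributable cases ≈ PN × (exposed cases) = 0.28946 × 27 ≈ 7.82.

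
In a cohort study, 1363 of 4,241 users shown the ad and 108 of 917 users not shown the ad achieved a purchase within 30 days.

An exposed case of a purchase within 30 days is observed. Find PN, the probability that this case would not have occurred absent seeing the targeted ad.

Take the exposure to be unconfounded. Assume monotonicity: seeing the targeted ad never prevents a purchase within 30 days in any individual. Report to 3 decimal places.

p₁ = P(outcome | exposed) = 1363/4241 = 0.32139
p₀ = P(outcome | unexposed) = 108/917 = 0.11778
Under exogeneity and monotonicity, PN = (p₁ − p₀) / p₁.
PN = (0.32139 − 0.11778) / 0.32139 = 0.20361 / 0.32139 ≈ 0.6335

PN ≈ 0.634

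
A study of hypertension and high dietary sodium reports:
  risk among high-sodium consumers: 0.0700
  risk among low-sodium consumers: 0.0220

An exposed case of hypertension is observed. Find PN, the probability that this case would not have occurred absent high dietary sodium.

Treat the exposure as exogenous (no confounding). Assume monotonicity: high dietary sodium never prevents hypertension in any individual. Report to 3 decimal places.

Let p₁ = 0.07, p₀ = 0.022.
Under exogeneity and monotonicity, PN = (p₁ − p₀) / p₁.
PN = (0.07 − 0.022) / 0.07 = 0.048 / 0.07 ≈ 0.6857

PN ≈ 0.686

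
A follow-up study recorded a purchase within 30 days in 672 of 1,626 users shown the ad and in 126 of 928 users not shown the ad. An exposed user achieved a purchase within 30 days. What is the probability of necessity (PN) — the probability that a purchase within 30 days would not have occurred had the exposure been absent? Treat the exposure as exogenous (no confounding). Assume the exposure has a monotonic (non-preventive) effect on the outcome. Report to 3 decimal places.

PN ≈ 0.671

p₁ = P(outcome | exposed) = 672/1626 = 0.41328
p₀ = P(outcome | unexposed) = 126/928 = 0.13578
Under exogeneity and monotonicity, PN = (p₁ − p₀) / p₁.
PN = (0.41328 − 0.13578) / 0.41328 = 0.27751 / 0.41328 ≈ 0.6715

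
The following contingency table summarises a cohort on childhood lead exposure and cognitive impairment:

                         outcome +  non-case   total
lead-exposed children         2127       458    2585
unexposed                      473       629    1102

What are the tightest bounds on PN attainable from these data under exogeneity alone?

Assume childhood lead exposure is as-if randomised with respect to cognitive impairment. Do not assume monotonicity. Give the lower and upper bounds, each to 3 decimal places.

0.478 ≤ PN ≤ 0.694

p₁ = P(outcome | exposed) = 2127/2585 = 0.82282
p₀ = P(outcome | unexposed) = 473/1102 = 0.42922
Under exogeneity alone the bounds on PN are max{0,(p₁−p₀)/p₁} ≤ PN ≤ min{1,(1−p₀)/p₁}.
  lower = (p₁ − p₀)/p₁ = 0.3936 / 0.82282 ≈ 0.4784
  upper = min{1, (1 − p₀)/p₁} = 0.57078 / 0.82282 ≈ 0.6937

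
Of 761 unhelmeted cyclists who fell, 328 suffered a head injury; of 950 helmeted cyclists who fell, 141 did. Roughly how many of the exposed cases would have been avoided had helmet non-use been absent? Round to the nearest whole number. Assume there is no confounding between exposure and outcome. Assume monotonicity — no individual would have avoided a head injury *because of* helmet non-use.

p₁ = P(outcome | exposed) = 328/761 = 0.43101
p₀ = P(outcome | unexposed) = 141/950 = 0.14842
PN = (p₁ − p₀)/p₁ = (0.43101 − 0.14842) / 0.43101 ≈ 0.65565.
Attributable cases ≈ PN × (exposed cases) = 0.65565 × 328 ≈ 215.05.

about 215 cases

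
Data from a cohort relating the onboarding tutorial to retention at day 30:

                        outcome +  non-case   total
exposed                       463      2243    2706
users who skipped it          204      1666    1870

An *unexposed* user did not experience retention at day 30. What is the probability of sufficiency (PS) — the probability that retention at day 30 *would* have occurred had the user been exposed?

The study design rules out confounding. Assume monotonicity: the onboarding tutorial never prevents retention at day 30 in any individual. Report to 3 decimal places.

p₁ = P(outcome | exposed) = 463/2706 = 0.1711
p₀ = P(outcome | unexposed) = 204/1870 = 0.10909
Under exogeneity and monotonicity, PS = (p₁ − p₀)/(1 − p₀).
PS = (0.1711 − 0.10909) / 0.89091 ≈ 0.0696

PS ≈ 0.070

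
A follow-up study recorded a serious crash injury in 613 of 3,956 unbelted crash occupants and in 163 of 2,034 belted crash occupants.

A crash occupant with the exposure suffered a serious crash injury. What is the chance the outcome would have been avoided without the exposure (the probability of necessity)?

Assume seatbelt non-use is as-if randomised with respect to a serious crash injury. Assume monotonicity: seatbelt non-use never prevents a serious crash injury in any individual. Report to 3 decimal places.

p₁ = P(outcome | exposed) = 613/3956 = 0.15495
p₀ = P(outcome | unexposed) = 163/2034 = 0.080138
Under exogeneity and monotonicity, PN = (p₁ − p₀) / p₁.
PN = (0.15495 − 0.080138) / 0.15495 = 0.074817 / 0.15495 ≈ 0.4828

PN ≈ 0.483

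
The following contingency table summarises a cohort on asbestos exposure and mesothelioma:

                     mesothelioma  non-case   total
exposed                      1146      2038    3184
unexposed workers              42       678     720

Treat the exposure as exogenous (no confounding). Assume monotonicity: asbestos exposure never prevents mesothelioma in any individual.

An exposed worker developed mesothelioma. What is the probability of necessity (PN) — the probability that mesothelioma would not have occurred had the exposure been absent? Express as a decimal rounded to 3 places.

p₁ = P(outcome | exposed) = 1146/3184 = 0.35992
p₀ = P(outcome | unexposed) = 42/720 = 0.058333
Under exogeneity and monotonicity, PN = (p₁ − p₀) / p₁.
PN = (0.35992 − 0.058333) / 0.35992 = 0.30159 / 0.35992 ≈ 0.8379

PN ≈ 0.838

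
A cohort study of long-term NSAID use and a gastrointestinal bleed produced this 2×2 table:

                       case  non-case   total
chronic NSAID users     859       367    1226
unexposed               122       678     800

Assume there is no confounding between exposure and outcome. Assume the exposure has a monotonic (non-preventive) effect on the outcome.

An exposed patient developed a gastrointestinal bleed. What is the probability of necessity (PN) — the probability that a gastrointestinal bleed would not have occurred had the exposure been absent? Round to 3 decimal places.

PN ≈ 0.782

p₁ = P(outcome | exposed) = 859/1226 = 0.70065
p₀ = P(outcome | unexposed) = 122/800 = 0.1525
Under exogeneity and monotonicity, PN = (p₁ − p₀)/p₁.
PN = (0.70065 − 0.1525) / 0.70065 ≈ 0.7823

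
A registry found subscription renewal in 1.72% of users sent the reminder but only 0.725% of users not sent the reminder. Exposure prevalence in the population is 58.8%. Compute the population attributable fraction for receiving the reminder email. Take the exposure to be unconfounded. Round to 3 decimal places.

PAF ≈ 0.447

p₁ = 0.0172, p₀ = 0.00725.
Overall risk P(Y=1) = π·p₁ + (1−π)·p₀ = 0.588×0.0172 + 0.412×0.00725 = 0.013101.
Under exogeneity, PAF = [P(Y=1) − p₀] / P(Y=1).
PAF = (0.013101 − 0.00725) / 0.013101 ≈ 0.4466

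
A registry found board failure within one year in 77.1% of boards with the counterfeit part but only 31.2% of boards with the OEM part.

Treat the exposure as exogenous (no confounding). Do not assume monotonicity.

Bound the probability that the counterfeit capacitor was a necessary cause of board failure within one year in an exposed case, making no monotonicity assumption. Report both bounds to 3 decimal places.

p₁ = 0.771, p₀ = 0.312.
Under exogeneity alone the bounds on PN are max{0,(p₁−p₀)/p₁} ≤ PN ≤ min{1,(1−p₀)/p₁}.
  lower = (p₁ − p₀)/p₁ = 0.459 / 0.771 ≈ 0.5953
  upper = min{1, (1 − p₀)/p₁} = 0.688 / 0.771 ≈ 0.8923

0.595 ≤ PN ≤ 0.892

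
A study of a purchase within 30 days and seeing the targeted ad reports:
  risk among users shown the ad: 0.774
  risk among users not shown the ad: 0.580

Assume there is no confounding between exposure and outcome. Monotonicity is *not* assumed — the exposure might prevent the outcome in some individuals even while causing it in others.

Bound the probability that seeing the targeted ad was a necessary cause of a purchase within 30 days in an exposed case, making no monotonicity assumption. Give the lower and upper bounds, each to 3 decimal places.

0.251 ≤ PN ≤ 0.543

Let p₁ = 0.774, p₀ = 0.58.
Under exogeneity alone the bounds on PN are max{0,(p₁−p₀)/p₁} ≤ PN ≤ min{1,(1−p₀)/p₁}.
  lower = (p₁ − p₀)/p₁ = 0.194 / 0.774 ≈ 0.2506
  upper = min{1, (1 − p₀)/p₁} = 0.42 / 0.774 ≈ 0.5426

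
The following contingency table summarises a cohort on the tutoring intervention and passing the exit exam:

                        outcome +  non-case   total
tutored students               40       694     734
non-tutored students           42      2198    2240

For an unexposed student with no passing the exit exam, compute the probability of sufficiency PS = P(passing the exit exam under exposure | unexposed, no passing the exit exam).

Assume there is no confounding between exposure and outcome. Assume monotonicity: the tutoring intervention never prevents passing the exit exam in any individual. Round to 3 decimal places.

PS ≈ 0.036

p₁ = P(outcome | exposed) = 40/734 = 0.054496
p₀ = P(outcome | unexposed) = 42/2240 = 0.01875
Under exogeneity and monotonicity, PS = (p₁ − p₀)/(1 − p₀).
PS = (0.054496 − 0.01875) / 0.98125 ≈ 0.0364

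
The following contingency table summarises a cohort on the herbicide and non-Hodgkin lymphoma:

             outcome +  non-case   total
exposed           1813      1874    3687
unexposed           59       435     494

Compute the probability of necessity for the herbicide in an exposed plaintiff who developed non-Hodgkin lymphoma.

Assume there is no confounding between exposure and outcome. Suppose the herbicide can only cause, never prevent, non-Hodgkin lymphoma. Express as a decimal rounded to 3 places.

PN ≈ 0.757

p₁ = P(outcome | exposed) = 1813/3687 = 0.49173
p₀ = P(outcome | unexposed) = 59/494 = 0.11943
Under exogeneity and monotonicity, PN = (p₁ − p₀)/p₁.
PN = (0.49173 − 0.11943) / 0.49173 ≈ 0.7571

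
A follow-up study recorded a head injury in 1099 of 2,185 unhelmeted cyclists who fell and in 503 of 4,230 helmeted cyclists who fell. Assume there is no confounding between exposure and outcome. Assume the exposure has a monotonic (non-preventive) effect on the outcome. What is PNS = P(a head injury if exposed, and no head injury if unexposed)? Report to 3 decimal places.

p₁ = P(outcome | exposed) = 1099/2185 = 0.50297
p₀ = P(outcome | unexposed) = 503/4230 = 0.11891
Under exogeneity and monotonicity, PNS = p₁ − p₀.
PNS = 0.50297 − 0.11891 = 0.38406

PNS ≈ 0.384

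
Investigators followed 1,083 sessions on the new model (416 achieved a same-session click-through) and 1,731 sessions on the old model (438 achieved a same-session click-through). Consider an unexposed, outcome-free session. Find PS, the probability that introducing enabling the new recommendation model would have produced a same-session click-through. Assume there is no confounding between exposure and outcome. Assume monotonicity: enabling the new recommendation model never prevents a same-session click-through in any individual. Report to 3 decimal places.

PS ≈ 0.175

p₁ = P(outcome | exposed) = 416/1083 = 0.38412
p₀ = P(outcome | unexposed) = 438/1731 = 0.25303
Under exogeneity and monotonicity, PS = (p₁ − p₀) / (1 − p₀).
PS = (0.38412 − 0.25303) / (1 − 0.25303) = 0.13109 / 0.74697 ≈ 0.1755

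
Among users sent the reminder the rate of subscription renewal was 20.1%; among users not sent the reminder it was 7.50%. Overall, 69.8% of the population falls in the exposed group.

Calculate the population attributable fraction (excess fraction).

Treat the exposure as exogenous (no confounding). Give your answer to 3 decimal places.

PAF ≈ 0.540

p₁ = 0.201, p₀ = 0.075.
Overall risk P(Y=1) = π·p₁ + (1−π)·p₀ = 0.698×0.201 + 0.302×0.075 = 0.16295.
Under exogeneity, PAF = [P(Y=1) − p₀] / P(Y=1).
PAF = (0.16295 − 0.075) / 0.16295 ≈ 0.5397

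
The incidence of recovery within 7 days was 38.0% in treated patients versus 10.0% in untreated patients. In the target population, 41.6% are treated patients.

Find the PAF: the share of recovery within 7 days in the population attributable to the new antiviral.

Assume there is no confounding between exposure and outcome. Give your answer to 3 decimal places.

p₁ = 0.38, p₀ = 0.1.
Overall risk P(Y=1) = π·p₁ + (1−π)·p₀ = 0.416×0.38 + 0.584×0.1 = 0.21648.
Under exogeneity, PAF = [P(Y=1) − p₀] / P(Y=1).
PAF = (0.21648 − 0.1) / 0.21648 ≈ 0.5381

PAF ≈ 0.538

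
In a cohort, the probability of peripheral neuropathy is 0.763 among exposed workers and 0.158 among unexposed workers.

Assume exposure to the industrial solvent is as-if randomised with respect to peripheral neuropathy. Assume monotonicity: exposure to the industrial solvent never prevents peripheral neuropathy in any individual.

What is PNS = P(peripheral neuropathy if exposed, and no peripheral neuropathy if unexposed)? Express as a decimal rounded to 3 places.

PNS ≈ 0.605

Let p₁ = 0.763, p₀ = 0.158.
Under exogeneity and monotonicity, PNS = p₁ − p₀.
PNS = 0.763 − 0.158 = 0.605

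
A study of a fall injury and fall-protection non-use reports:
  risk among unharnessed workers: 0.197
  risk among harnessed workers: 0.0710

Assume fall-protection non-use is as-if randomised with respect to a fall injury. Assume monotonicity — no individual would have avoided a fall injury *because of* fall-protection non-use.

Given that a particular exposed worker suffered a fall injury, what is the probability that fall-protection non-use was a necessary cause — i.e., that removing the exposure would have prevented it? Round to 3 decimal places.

PN ≈ 0.640

Let p₁ = 0.197, p₀ = 0.071.
Under exogeneity and monotonicity, PN = (p₁ − p₀) / p₁.
PN = (0.197 − 0.071) / 0.197 = 0.126 / 0.197 ≈ 0.6396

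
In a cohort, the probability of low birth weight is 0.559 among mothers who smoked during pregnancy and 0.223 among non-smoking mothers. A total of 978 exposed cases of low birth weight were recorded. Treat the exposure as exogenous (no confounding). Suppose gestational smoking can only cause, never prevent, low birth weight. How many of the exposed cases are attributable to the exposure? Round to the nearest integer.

about 588 cases

Let p₁ = 0.559, p₀ = 0.223.
PN = (p₁ − p₀)/p₁ = (0.559 − 0.223) / 0.559 ≈ 0.60107.
Attributable cases ≈ PN × (exposed cases) = 0.60107 × 978 ≈ 587.85.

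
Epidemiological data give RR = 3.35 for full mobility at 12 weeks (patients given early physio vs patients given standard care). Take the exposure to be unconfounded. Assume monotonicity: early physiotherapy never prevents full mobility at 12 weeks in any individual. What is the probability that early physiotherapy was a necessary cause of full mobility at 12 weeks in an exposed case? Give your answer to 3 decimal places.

PN ≈ 0.701

Under exogeneity and monotonicity, PN = (RR − 1) / RR = 1 − 1/RR.
PN = (3.35 − 1) / 3.35 = 2.35 / 3.35 ≈ 0.7015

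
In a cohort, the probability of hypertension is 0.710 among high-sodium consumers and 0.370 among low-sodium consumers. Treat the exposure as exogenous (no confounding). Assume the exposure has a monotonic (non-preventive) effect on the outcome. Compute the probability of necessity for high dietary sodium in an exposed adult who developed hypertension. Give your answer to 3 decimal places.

PN ≈ 0.479

Let p₁ = 0.71, p₀ = 0.37.
Under exogeneity and monotonicity, PN = (p₁ − p₀) / p₁.
PN = (0.71 − 0.37) / 0.71 = 0.34 / 0.71 ≈ 0.4789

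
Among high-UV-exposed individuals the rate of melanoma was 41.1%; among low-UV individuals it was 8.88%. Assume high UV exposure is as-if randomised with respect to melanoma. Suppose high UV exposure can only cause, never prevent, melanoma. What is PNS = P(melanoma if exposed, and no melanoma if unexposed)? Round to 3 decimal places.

PNS ≈ 0.322

p₁ = 0.411, p₀ = 0.0888.
Under exogeneity and monotonicity, PNS = p₁ − p₀.
PNS = 0.411 − 0.0888 = 0.3222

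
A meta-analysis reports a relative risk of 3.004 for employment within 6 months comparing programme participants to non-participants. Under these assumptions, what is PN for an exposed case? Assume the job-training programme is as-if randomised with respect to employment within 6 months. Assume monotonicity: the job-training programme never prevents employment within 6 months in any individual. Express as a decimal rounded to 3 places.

PN ≈ 0.667

Under exogeneity and monotonicity, PN = (RR − 1) / RR = 1 − 1/RR.
PN = (3.004 − 1) / 3.004 = 2.004 / 3.004 ≈ 0.6671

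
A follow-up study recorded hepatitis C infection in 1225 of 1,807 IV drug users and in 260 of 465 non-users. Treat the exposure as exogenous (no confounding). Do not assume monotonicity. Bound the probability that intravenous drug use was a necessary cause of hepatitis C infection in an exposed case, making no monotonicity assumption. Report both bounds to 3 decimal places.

p₁ = P(outcome | exposed) = 1225/1807 = 0.67792
p₀ = P(outcome | unexposed) = 260/465 = 0.55914
Under exogeneity alone the bounds on PN are max{0,(p₁−p₀)/p₁} ≤ PN ≤ min{1,(1−p₀)/p₁}.
  lower = (p₁ − p₀)/p₁ = 0.11878 / 0.67792 ≈ 0.1752
  upper = min{1, (1 − p₀)/p₁} = 0.44086 / 0.67792 ≈ 0.6503

0.175 ≤ PN ≤ 0.650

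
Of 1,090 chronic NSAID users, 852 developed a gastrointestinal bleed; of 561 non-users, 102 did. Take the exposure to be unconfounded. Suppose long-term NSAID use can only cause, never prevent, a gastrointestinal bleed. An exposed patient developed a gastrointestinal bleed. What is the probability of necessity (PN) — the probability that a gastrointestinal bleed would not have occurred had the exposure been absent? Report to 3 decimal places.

p₁ = P(outcome | exposed) = 852/1090 = 0.78165
p₀ = P(outcome | unexposed) = 102/561 = 0.18182
Under exogeneity and monotonicity, PN = (p₁ − p₀) / p₁.
PN = (0.78165 − 0.18182) / 0.78165 = 0.59983 / 0.78165 ≈ 0.7674

PN ≈ 0.767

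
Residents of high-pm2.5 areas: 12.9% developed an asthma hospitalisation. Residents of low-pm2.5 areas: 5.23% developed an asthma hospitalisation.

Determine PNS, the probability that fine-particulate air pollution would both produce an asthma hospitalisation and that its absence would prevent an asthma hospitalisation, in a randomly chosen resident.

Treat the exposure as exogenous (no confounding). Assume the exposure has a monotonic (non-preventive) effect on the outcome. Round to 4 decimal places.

p₁ = 0.129, p₀ = 0.0523.
Under exogeneity and monotonicity, PNS = p₁ − p₀.
PNS = 0.129 − 0.0523 = 0.0767

PNS ≈ 0.0767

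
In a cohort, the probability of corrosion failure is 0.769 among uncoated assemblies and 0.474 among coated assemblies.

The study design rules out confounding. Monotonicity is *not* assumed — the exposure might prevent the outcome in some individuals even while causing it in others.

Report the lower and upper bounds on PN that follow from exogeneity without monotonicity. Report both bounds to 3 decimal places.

0.384 ≤ PN ≤ 0.684

Let p₁ = 0.769, p₀ = 0.474.
Under exogeneity alone the bounds on PN are max{0,(p₁−p₀)/p₁} ≤ PN ≤ min{1,(1−p₀)/p₁}.
  lower = (p₁ − p₀)/p₁ = 0.295 / 0.769 ≈ 0.3836
  upper = min{1, (1 − p₀)/p₁} = 0.526 / 0.769 ≈ 0.6840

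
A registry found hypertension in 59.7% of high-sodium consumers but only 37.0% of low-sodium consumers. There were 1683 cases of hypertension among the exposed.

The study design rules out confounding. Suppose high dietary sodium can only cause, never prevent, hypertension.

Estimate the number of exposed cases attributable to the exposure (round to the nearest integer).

about 640 cases

p₁ = 0.597, p₀ = 0.37.
PN = (p₁ − p₀)/p₁ = (0.597 − 0.37) / 0.597 ≈ 0.38023.
Attributable cases ≈ PN × (exposed cases) = 0.38023 × 1683 ≈ 639.93.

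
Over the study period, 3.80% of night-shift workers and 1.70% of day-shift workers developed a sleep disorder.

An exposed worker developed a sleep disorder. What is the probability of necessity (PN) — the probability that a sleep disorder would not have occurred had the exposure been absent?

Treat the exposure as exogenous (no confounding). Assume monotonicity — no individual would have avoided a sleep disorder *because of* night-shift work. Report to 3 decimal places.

p₁ = 0.038, p₀ = 0.017.
Under exogeneity and monotonicity, PN = (p₁ − p₀) / p₁.
PN = (0.038 − 0.017) / 0.038 = 0.021 / 0.038 ≈ 0.5526

PN ≈ 0.553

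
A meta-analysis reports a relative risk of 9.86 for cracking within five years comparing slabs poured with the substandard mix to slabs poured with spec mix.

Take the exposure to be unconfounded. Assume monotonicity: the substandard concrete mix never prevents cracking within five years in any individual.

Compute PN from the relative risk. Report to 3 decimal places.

Under exogeneity and monotonicity, PN = (RR − 1) / RR = 1 − 1/RR.
PN = (9.86 − 1) / 9.86 = 8.86 / 9.86 ≈ 0.8986

PN ≈ 0.899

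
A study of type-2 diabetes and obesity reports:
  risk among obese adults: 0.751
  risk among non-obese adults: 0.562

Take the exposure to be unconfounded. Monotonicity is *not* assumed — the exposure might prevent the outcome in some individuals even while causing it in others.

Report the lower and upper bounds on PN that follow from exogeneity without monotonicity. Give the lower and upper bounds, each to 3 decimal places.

Let p₁ = 0.751, p₀ = 0.562.
Under exogeneity alone the bounds on PN are max{0,(p₁−p₀)/p₁} ≤ PN ≤ min{1,(1−p₀)/p₁}.
  lower = (p₁ − p₀)/p₁ = 0.189 / 0.751 ≈ 0.2517
  upper = min{1, (1 − p₀)/p₁} = 0.438 / 0.751 ≈ 0.5832

0.252 ≤ PN ≤ 0.583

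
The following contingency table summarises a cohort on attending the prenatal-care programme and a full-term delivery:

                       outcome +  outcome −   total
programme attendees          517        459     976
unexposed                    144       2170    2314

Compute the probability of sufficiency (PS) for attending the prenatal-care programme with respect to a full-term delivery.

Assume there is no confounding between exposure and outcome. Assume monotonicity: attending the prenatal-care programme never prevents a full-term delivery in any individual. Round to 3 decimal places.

PS ≈ 0.499

p₁ = P(outcome | exposed) = 517/976 = 0.52971
p₀ = P(outcome | unexposed) = 144/2314 = 0.06223
Under exogeneity and monotonicity, PS = (p₁ − p₀)/(1 − p₀).
PS = (0.52971 − 0.06223) / 0.93777 ≈ 0.4985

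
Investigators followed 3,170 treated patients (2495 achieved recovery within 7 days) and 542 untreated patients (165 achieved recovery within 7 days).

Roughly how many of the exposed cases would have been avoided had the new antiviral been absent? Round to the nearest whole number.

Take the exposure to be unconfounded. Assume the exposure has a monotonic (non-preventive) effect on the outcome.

about 1530 cases

p₁ = P(outcome | exposed) = 2495/3170 = 0.78707
p₀ = P(outcome | unexposed) = 165/542 = 0.30443
PN = (p₁ − p₀)/p₁ = (0.78707 − 0.30443) / 0.78707 ≈ 0.61321.
Attributable cases ≈ PN × (exposed cases) = 0.61321 × 2495 ≈ 1529.96.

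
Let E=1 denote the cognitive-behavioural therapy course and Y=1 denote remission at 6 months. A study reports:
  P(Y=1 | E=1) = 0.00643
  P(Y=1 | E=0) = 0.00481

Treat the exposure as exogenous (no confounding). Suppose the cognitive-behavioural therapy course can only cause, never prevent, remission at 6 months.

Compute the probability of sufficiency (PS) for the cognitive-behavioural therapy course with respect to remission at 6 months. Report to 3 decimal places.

Let p₁ = 0.00643, p₀ = 0.00481.
Under exogeneity and monotonicity, PS = (p₁ − p₀) / (1 − p₀).
PS = (0.00643 − 0.00481) / (1 − 0.00481) = 0.00162 / 0.99519 ≈ 0.0016

PS ≈ 0.002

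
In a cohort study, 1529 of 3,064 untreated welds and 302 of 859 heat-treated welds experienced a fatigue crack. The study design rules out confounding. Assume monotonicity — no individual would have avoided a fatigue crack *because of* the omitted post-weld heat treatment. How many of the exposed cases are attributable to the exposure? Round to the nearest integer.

about 452 cases

p₁ = P(outcome | exposed) = 1529/3064 = 0.49902
p₀ = P(outcome | unexposed) = 302/859 = 0.35157
PN = (p₁ − p₀)/p₁ = (0.49902 − 0.35157) / 0.49902 ≈ 0.29548.
Attributable cases ≈ PN × (exposed cases) = 0.29548 × 1529 ≈ 451.78.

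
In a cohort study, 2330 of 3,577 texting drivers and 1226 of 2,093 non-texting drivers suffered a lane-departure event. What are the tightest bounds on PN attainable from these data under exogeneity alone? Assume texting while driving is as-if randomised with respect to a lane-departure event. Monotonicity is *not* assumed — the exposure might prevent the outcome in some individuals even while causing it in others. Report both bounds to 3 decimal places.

0.101 ≤ PN ≤ 0.636

p₁ = P(outcome | exposed) = 2330/3577 = 0.65138
p₀ = P(outcome | unexposed) = 1226/2093 = 0.58576
Under exogeneity alone the bounds on PN are max{0,(p₁−p₀)/p₁} ≤ PN ≤ min{1,(1−p₀)/p₁}.
  lower = (p₁ − p₀)/p₁ = 0.065622 / 0.65138 ≈ 0.1007
  upper = min{1, (1 − p₀)/p₁} = 0.41424 / 0.65138 ≈ 0.6359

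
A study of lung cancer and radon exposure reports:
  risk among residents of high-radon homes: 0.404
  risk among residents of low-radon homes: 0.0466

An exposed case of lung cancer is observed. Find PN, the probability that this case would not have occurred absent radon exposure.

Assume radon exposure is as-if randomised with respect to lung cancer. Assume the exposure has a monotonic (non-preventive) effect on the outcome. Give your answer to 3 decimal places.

Let p₁ = 0.404, p₀ = 0.0466.
Under exogeneity and monotonicity, PN = (p₁ − p₀) / p₁.
PN = (0.404 − 0.0466) / 0.404 = 0.3574 / 0.404 ≈ 0.8847

PN ≈ 0.885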